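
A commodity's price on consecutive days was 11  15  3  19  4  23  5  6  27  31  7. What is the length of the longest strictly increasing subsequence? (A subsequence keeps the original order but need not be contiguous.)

6

Let dp[i] be the length of the longest such subsequence ending at index i:
i:      1  2  3  4  5  6  7  8  9 10 11
a[i]:  11 15  3 19  4 23  5  6 27 31  7
dp:     1  2  1  3  2  4  3  4  5  6  5
Maximum dp value is 6.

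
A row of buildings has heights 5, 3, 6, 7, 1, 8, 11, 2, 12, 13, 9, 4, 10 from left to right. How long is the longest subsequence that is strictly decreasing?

3

Let dp[i] be the longest strictly decreasing subsequence ending at i:
i:      1  2  3  4  5  6  7  8  9 10 11 12 13
a[i]:   5  3  6  7  1  8 11  2 12 13  9  4 10
dp:     1  2  1  1  3  1  1  3  1  1  2  3  2
Maximum is 3.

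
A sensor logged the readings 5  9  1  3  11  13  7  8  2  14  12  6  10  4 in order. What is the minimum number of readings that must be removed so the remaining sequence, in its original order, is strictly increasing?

Fewest deletions = n − (longest strictly increasing subsequence).
Patience tails:
5 → extends → [5]
9 → extends → [5, 9]
1 → replaces 5 → [1, 9]
3 → replaces 9 → [1, 3]
11 → extends → [1, 3, 11]
13 → extends → [1, 3, 11, 13]
7 → replaces 11 → [1, 3, 7, 13]
8 → replaces 13 → [1, 3, 7, 8]
2 → replaces 3 → [1, 2, 7, 8]
14 → extends → [1, 2, 7, 8, 14]
12 → replaces 14 → [1, 2, 7, 8, 12]
6 → replaces 7 → [1, 2, 6, 8, 12]
10 → replaces 12 → [1, 2, 6, 8, 10]
4 → replaces 6 → [1, 2, 4, 8, 10]
Longest strictly increasing subsequence has length 5, so deletions = 14 − 5 = 9.

9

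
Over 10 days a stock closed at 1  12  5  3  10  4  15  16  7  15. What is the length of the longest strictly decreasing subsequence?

3

Negate each value so 'decreasing' becomes 'increasing', then run patience tails on the negated sequence:
-1 → extends → [-1]
-12 → replaces -1 → [-12]
-5 → extends → [-12, -5]
-3 → extends → [-12, -5, -3]
-10 → replaces -5 → [-12, -10, -3]
-4 → replaces -3 → [-12, -10, -4]
-15 → replaces -12 → [-15, -10, -4]
-16 → replaces -15 → [-16, -10, -4]
-7 → replaces -4 → [-16, -10, -7]
-15 → replaces -10 → [-16, -15, -7]
Three tails, so the longest strictly decreasing subsequence of the original has length 3.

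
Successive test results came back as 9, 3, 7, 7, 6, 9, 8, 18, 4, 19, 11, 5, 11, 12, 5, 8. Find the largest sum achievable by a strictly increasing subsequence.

Let S[i] be the best sum of a strictly increasing subsequence ending at i:
i:      1  2  3  4  5  6  7  8  9 10 11 12 13 14 15 16
a[i]:   9  3  7  7  6  9  8 18  4 19 11  5 11 12  5  8
S:      9  3 10 10  9 19 18 37  7 56 30 12 30 42 12 20
Maximum is 56 (e.g. 3 + 7 + 9 + 18 + 19).

56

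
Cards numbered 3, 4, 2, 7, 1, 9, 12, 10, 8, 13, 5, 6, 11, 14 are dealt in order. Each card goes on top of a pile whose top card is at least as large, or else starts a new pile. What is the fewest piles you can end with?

The minimum number of non-increasing subsequences covering a sequence equals the length of its longest strictly increasing subsequence.
LIS length is 7 (e.g. 3, 4, 7, 9, 12, 13, 14), so 7 piles are needed.

7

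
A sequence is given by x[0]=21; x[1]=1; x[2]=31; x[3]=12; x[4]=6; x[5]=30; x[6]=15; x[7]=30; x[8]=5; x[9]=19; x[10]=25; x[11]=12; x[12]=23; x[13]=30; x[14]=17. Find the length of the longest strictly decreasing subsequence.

5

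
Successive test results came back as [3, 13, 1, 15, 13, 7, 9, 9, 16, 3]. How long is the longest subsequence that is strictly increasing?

4

Track the smallest tail for each achievable length (strict):
3 → extends → [3]
13 → extends → [3, 13]
1 → replaces 3 → [1, 13]
15 → extends → [1, 13, 15]
13 → already a tail → [1, 13, 15]
7 → replaces 13 → [1, 7, 15]
9 → replaces 15 → [1, 7, 9]
9 → already a tail → [1, 7, 9]
16 → extends → [1, 7, 9, 16]
3 → replaces 7 → [1, 3, 9, 16]
Four tails, so the longest strictly increasing subsequence has length 4 (e.g. 3, 13, 15, 16).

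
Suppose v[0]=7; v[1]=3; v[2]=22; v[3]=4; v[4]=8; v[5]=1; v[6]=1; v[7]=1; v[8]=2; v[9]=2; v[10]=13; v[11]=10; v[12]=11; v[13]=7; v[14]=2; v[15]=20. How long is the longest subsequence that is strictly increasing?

Let dp[i] be the length of the longest such subsequence ending at index i:
i:      0  1  2  3  4  5  6  7  8  9 10 11 12 13 14 15
v[i]:   7  3 22  4  8  1  1  1  2  2 13 10 11  7  2 20
dp:     1  1  2  2  3  1  1  1  2  2  4  4  5  3  2  6
Maximum dp value is 6.

6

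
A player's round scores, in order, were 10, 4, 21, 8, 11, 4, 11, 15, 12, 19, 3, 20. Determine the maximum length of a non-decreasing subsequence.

Track the smallest tail for each achievable length (allowing ties):
10 → extends → [10]
4 → replaces 10 → [4]
21 → extends → [4, 21]
8 → replaces 21 → [4, 8]
11 → extends → [4, 8, 11]
4 → replaces 8 → [4, 4, 11]
11 → extends → [4, 4, 11, 11]
15 → extends → [4, 4, 11, 11, 15]
12 → replaces 15 → [4, 4, 11, 11, 12]
19 → extends → [4, 4, 11, 11, 12, 19]
3 → replaces 4 → [3, 4, 11, 11, 12, 19]
20 → extends → [3, 4, 11, 11, 12, 19, 20]
Seven tails, so the longest non-decreasing subsequence has length 7 (e.g. 4, 8, 11, 11, 15, 19, 20).

7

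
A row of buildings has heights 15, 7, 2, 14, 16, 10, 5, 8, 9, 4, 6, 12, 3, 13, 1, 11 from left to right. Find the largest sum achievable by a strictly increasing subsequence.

49

Let S[i] be the best sum of a strictly increasing subsequence ending at i:
i:      1  2  3  4  5  6  7  8  9 10 11 12 13 14 15 16
a[i]:  15  7  2 14 16 10  5  8  9  4  6 12  3 13  1 11
S:     15  7  2 21 37 17  7 15 24  6 13 36  5 49  1 35
Maximum is 49 (e.g. 2 + 5 + 8 + 9 + 12 + 13).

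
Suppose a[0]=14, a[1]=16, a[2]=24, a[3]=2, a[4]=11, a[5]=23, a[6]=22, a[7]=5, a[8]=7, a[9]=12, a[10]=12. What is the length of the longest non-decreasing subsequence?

Let dp[i] be the length of the longest such subsequence ending at index i:
i:      0  1  2  3  4  5  6  7  8  9 10
a[i]:  14 16 24  2 11 23 22  5  7 12 12
dp:     1  2  3  1  2  3  3  2  3  4  5
Maximum dp value is 5.

5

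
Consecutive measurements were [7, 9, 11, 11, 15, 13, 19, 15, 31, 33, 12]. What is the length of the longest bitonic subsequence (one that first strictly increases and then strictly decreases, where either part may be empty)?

inc[i] = longest strictly increasing subsequence ending at i; dec[i] = longest strictly decreasing subsequence starting at i:
i:      1  2  3  4  5  6  7  8  9 10 11
a[i]:   7  9 11 11 15 13 19 15 31 33 12
inc:    1  2  3  3  4  4  5  5  6  7  4
dec:    1  1  1  1  3  2  3  2  2  2  1
Best peak at i=10 (value 33): inc=7, dec=2, length 7+2−1 = 8.

8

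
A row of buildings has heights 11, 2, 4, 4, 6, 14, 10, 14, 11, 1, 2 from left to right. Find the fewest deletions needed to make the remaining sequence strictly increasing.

6

Fewest deletions = n − (longest strictly increasing subsequence).
Patience tails:
11 → extends → [11]
2 → replaces 11 → [2]
4 → extends → [2, 4]
4 → already a tail → [2, 4]
6 → extends → [2, 4, 6]
14 → extends → [2, 4, 6, 14]
10 → replaces 14 → [2, 4, 6, 10]
14 → extends → [2, 4, 6, 10, 14]
11 → replaces 14 → [2, 4, 6, 10, 11]
1 → replaces 2 → [1, 4, 6, 10, 11]
2 → replaces 4 → [1, 2, 6, 10, 11]
Longest strictly increasing subsequence has length 5, so deletions = 11 − 5 = 6.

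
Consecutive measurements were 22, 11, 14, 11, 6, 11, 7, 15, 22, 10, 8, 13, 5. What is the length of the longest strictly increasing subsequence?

4

Let dp[i] be the length of the longest such subsequence ending at index i:
i:      1  2  3  4  5  6  7  8  9 10 11 12 13
a[i]:  22 11 14 11  6 11  7 15 22 10  8 13  5
dp:     1  1  2  1  1  2  2  3  4  3  3  4  1
Maximum dp value is 4.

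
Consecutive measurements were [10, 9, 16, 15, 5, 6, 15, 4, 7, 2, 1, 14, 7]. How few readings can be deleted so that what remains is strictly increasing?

9

Fewest deletions = n − (longest strictly increasing subsequence).
i:      1  2  3  4  5  6  7  8  9 10 11 12 13
a[i]:  10  9 16 15  5  6 15  4  7  2  1 14  7
dp:     1  1  2  2  1  2  3  1  3  1  1  4  3
max dp = 4, so deletions = 13 − 4 = 9.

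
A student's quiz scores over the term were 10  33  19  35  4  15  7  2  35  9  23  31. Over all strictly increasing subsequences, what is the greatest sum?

Let S[i] be the best sum of a strictly increasing subsequence ending at i:
i:      1  2  3  4  5  6  7  8  9 10 11 12
a[i]:  10 33 19 35  4 15  7  2 35  9 23 31
S:     10 43 29 78  4 25 11  2 78 20 52 83
Maximum is 83 (e.g. 10 + 19 + 23 + 31).

83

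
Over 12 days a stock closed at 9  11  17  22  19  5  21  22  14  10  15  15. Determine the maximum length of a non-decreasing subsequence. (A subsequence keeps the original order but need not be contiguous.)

6

Let dp[i] be the length of the longest such subsequence ending at index i:
i:      1  2  3  4  5  6  7  8  9 10 11 12
a[i]:   9 11 17 22 19  5 21 22 14 10 15 15
dp:     1  2  3  4  4  1  5  6  3  2  4  5
Maximum dp value is 6.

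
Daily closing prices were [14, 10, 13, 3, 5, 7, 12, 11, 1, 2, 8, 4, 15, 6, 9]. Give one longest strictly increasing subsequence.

3, 5, 7, 12, 15

Patience tails give the LIS length; then backtrack through the dp parents:
14 → extends → [14]
10 → replaces 14 → [10]
13 → extends → [10, 13]
3 → replaces 10 → [3, 13]
5 → replaces 13 → [3, 5]
7 → extends → [3, 5, 7]
12 → extends → [3, 5, 7, 12]
11 → replaces 12 → [3, 5, 7, 11]
1 → replaces 3 → [1, 5, 7, 11]
2 → replaces 5 → [1, 2, 7, 11]
8 → replaces 11 → [1, 2, 7, 8]
4 → replaces 7 → [1, 2, 4, 8]
15 → extends → [1, 2, 4, 8, 15]
6 → replaces 8 → [1, 2, 4, 6, 15]
9 → replaces 15 → [1, 2, 4, 6, 9]
Length 5; one witness is 3, 5, 7, 12, 15.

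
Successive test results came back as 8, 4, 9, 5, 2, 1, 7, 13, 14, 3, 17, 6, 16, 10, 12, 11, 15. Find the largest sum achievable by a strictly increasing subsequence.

Let S[i] be the best sum of a strictly increasing subsequence ending at i:
i:      1  2  3  4  5  6  7  8  9 10 11 12 13 14 15 16 17
a[i]:   8  4  9  5  2  1  7 13 14  3 17  6 16 10 12 11 15
S:      8  4 17  9  2  1 16 30 44  5 61 15 60 27 39 38 59
Maximum is 61 (e.g. 8 + 9 + 13 + 14 + 17).

61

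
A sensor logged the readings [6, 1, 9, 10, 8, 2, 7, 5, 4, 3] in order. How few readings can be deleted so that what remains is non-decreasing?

7

Fewest deletions = n − (longest non-decreasing subsequence).
i:      1  2  3  4  5  6  7  8  9 10
a[i]:   6  1  9 10  8  2  7  5  4  3
dp:     1  1  2  3  2  2  3  3  3  3
max dp = 3, so deletions = 10 − 3 = 7.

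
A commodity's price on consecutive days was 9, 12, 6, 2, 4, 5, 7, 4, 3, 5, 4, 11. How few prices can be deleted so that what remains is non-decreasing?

Fewest deletions = n − (longest non-decreasing subsequence).
Patience tails:
9 → extends → [9]
12 → extends → [9, 12]
6 → replaces 9 → [6, 12]
2 → replaces 6 → [2, 12]
4 → replaces 12 → [2, 4]
5 → extends → [2, 4, 5]
7 → extends → [2, 4, 5, 7]
4 → replaces 5 → [2, 4, 4, 7]
3 → replaces 4 → [2, 3, 4, 7]
5 → replaces 7 → [2, 3, 4, 5]
4 → replaces 5 → [2, 3, 4, 4]
11 → extends → [2, 3, 4, 4, 11]
Longest non-decreasing subsequence has length 5, so deletions = 12 − 5 = 7.

7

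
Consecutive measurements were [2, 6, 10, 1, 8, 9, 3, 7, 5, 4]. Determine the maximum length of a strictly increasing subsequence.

4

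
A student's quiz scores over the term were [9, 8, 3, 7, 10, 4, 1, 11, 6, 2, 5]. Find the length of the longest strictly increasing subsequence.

Let dp[i] be the length of the longest such subsequence ending at index i:
i:      1  2  3  4  5  6  7  8  9 10 11
a[i]:   9  8  3  7 10  4  1 11  6  2  5
dp:     1  1  1  2  3  2  1  4  3  2  3
Maximum dp value is 4.

4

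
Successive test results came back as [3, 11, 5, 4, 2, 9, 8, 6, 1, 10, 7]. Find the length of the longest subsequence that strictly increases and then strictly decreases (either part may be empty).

inc[i] = longest strictly increasing subsequence ending at i; dec[i] = longest strictly decreasing subsequence starting at i:
i:      1  2  3  4  5  6  7  8  9 10 11
a[i]:   3 11  5  4  2  9  8  6  1 10  7
inc:    1  2  2  2  1  3  3  3  1  4  4
dec:    3  5  4  3  2  4  3  2  1  2  1
Best peak at i=2 (value 11): inc=2, dec=5, length 2+5−1 = 6.

6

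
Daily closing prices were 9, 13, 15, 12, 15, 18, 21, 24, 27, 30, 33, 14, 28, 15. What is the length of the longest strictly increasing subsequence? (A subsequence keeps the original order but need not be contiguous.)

Track the smallest tail for each achievable length (strict):
9 → extends → [9]
13 → extends → [9, 13]
15 → extends → [9, 13, 15]
12 → replaces 13 → [9, 12, 15]
15 → already a tail → [9, 12, 15]
18 → extends → [9, 12, 15, 18]
21 → extends → [9, 12, 15, 18, 21]
24 → extends → [9, 12, 15, 18, 21, 24]
27 → extends → [9, 12, 15, 18, 21, 24, 27]
30 → extends → [9, 12, 15, 18, 21, 24, 27, 30]
33 → extends → [9, 12, 15, 18, 21, 24, 27, 30, 33]
14 → replaces 15 → [9, 12, 14, 18, 21, 24, 27, 30, 33]
28 → replaces 30 → [9, 12, 14, 18, 21, 24, 27, 28, 33]
15 → replaces 18 → [9, 12, 14, 15, 21, 24, 27, 28, 33]
Nine tails, so the longest strictly increasing subsequence has length 9 (e.g. 9, 13, 15, 18, 21, 24, 27, 30, 33).

9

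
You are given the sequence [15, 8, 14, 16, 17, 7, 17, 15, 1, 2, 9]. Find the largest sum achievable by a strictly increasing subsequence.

Let S[i] be the best sum of a strictly increasing subsequence ending at i:
i:      1  2  3  4  5  6  7  8  9 10 11
a[i]:  15  8 14 16 17  7 17 15  1  2  9
S:     15  8 22 38 55  7 55 37  1  3 17
Maximum is 55 (e.g. 8 + 14 + 16 + 17).

55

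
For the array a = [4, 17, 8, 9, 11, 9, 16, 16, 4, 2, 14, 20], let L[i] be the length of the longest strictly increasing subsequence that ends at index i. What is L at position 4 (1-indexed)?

3

dp[i] = 1 + max{dp[j] : j<i, a[j]<a[i]} (or 1 if no such j):
i:      1  2  3  4  5  6  7  8  9 10 11 12
a[i]:   4 17  8  9 11  9 16 16  4  2 14 20
dp:     1  2  2  3  4  3  5  5  1  1  5  6
At index 4 the value is 3.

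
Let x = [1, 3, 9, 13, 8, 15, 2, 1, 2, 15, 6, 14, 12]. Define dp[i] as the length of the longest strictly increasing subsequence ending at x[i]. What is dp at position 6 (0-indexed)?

dp[i] = 1 + max{dp[j] : j<i, x[j]<x[i]} (or 1 if no such j):
i:      0  1  2  3  4  5  6  7  8  9 10 11 12
x[i]:   1  3  9 13  8 15  2  1  2 15  6 14 12
dp:     1  2  3  4  3  5  2  1  2  5  3  5  4
At index 6 the value is 2.

2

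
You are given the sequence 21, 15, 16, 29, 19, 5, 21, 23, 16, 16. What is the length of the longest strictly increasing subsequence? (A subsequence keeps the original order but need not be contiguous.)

Let dp[i] be the length of the longest such subsequence ending at index i:
i:      1  2  3  4  5  6  7  8  9 10
a[i]:  21 15 16 29 19  5 21 23 16 16
dp:     1  1  2  3  3  1  4  5  2  2
Maximum dp value is 5.

5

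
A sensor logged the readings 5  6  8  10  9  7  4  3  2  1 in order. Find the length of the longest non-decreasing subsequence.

4

Track the smallest tail for each achievable length (allowing ties):
5 → extends → [5]
6 → extends → [5, 6]
8 → extends → [5, 6, 8]
10 → extends → [5, 6, 8, 10]
9 → replaces 10 → [5, 6, 8, 9]
7 → replaces 8 → [5, 6, 7, 9]
4 → replaces 5 → [4, 6, 7, 9]
3 → replaces 4 → [3, 6, 7, 9]
2 → replaces 3 → [2, 6, 7, 9]
1 → replaces 2 → [1, 6, 7, 9]
Four tails, so the longest non-decreasing subsequence has length 4 (e.g. 5, 6, 8, 10).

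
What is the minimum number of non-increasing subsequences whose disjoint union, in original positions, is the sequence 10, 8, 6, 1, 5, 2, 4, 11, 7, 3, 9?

5

The minimum number of non-increasing subsequences covering a sequence equals the length of its longest strictly increasing subsequence.
LIS length is 5 (e.g. 1, 2, 4, 7, 9), so 5 piles are needed.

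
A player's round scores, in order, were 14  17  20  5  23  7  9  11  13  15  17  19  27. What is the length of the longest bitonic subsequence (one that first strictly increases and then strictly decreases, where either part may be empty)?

9

inc[i] = longest strictly increasing subsequence ending at i; dec[i] = longest strictly decreasing subsequence starting at i:
i:      1  2  3  4  5  6  7  8  9 10 11 12 13
a[i]:  14 17 20  5 23  7  9 11 13 15 17 19 27
inc:    1  2  3  1  4  2  3  4  5  6  7  8  9
dec:    2  2  2  1  2  1  1  1  1  1  1  1  1
Best peak at i=13 (value 27): inc=9, dec=1, length 9+1−1 = 9.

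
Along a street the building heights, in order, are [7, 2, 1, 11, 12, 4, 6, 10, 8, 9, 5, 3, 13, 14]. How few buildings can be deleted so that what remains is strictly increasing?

7

Fewest deletions = n − (longest strictly increasing subsequence).
i:      1  2  3  4  5  6  7  8  9 10 11 12 13 14
a[i]:   7  2  1 11 12  4  6 10  8  9  5  3 13 14
dp:     1  1  1  2  3  2  3  4  4  5  3  2  6  7
max dp = 7, so deletions = 14 − 7 = 7.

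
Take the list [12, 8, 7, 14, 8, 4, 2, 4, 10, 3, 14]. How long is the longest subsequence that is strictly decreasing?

Let dp[i] be the longest strictly decreasing subsequence ending at i:
i:      1  2  3  4  5  6  7  8  9 10 11
a[i]:  12  8  7 14  8  4  2  4 10  3 14
dp:     1  2  3  1  2  4  5  4  2  5  1
Maximum is 5.

5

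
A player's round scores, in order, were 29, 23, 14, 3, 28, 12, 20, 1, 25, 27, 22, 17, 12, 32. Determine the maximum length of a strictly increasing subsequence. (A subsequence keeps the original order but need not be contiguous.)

6

Track the smallest tail for each achievable length (strict):
29 → extends → [29]
23 → replaces 29 → [23]
14 → replaces 23 → [14]
3 → replaces 14 → [3]
28 → extends → [3, 28]
12 → replaces 28 → [3, 12]
20 → extends → [3, 12, 20]
1 → replaces 3 → [1, 12, 20]
25 → extends → [1, 12, 20, 25]
27 → extends → [1, 12, 20, 25, 27]
22 → replaces 25 → [1, 12, 20, 22, 27]
17 → replaces 20 → [1, 12, 17, 22, 27]
12 → already a tail → [1, 12, 17, 22, 27]
32 → extends → [1, 12, 17, 22, 27, 32]
Six tails, so the longest strictly increasing subsequence has length 6 (e.g. 3, 12, 20, 25, 27, 32).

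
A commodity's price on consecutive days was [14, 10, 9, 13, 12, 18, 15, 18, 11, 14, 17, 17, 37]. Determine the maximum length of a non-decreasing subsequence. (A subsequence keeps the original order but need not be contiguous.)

6

Let dp[i] be the length of the longest such subsequence ending at index i:
i:      1  2  3  4  5  6  7  8  9 10 11 12 13
a[i]:  14 10  9 13 12 18 15 18 11 14 17 17 37
dp:     1  1  1  2  2  3  3  4  2  3  4  5  6
Maximum dp value is 6.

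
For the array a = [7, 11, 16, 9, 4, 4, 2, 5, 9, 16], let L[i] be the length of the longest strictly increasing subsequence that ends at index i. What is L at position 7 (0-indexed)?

2

dp[i] = 1 + max{dp[j] : j<i, a[j]<a[i]} (or 1 if no such j):
i:      0  1  2  3  4  5  6  7  8  9
a[i]:   7 11 16  9  4  4  2  5  9 16
dp:     1  2  3  2  1  1  1  2  3  4
At index 7 the value is 2.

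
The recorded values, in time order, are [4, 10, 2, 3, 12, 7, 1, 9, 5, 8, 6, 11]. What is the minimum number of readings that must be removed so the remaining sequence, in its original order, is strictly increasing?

7

Fewest deletions = n − (longest strictly increasing subsequence).
Patience tails:
4 → extends → [4]
10 → extends → [4, 10]
2 → replaces 4 → [2, 10]
3 → replaces 10 → [2, 3]
12 → extends → [2, 3, 12]
7 → replaces 12 → [2, 3, 7]
1 → replaces 2 → [1, 3, 7]
9 → extends → [1, 3, 7, 9]
5 → replaces 7 → [1, 3, 5, 9]
8 → replaces 9 → [1, 3, 5, 8]
6 → replaces 8 → [1, 3, 5, 6]
11 → extends → [1, 3, 5, 6, 11]
Longest strictly increasing subsequence has length 5, so deletions = 12 − 5 = 7.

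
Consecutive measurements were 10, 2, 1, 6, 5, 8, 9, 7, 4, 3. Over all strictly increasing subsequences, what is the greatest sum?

Let S[i] be the best sum of a strictly increasing subsequence ending at i:
i:      1  2  3  4  5  6  7  8  9 10
a[i]:  10  2  1  6  5  8  9  7  4  3
S:     10  2  1  8  7 16 25 15  6  5
Maximum is 25 (e.g. 2 + 6 + 8 + 9).

25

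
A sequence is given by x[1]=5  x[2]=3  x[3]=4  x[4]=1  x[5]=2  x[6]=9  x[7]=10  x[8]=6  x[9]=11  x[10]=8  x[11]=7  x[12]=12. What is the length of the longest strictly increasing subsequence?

Track the smallest tail for each achievable length (strict):
5 → extends → [5]
3 → replaces 5 → [3]
4 → extends → [3, 4]
1 → replaces 3 → [1, 4]
2 → replaces 4 → [1, 2]
9 → extends → [1, 2, 9]
10 → extends → [1, 2, 9, 10]
6 → replaces 9 → [1, 2, 6, 10]
11 → extends → [1, 2, 6, 10, 11]
8 → replaces 10 → [1, 2, 6, 8, 11]
7 → replaces 8 → [1, 2, 6, 7, 11]
12 → extends → [1, 2, 6, 7, 11, 12]
Six tails, so the longest strictly increasing subsequence has length 6 (e.g. 3, 4, 9, 10, 11, 12).

6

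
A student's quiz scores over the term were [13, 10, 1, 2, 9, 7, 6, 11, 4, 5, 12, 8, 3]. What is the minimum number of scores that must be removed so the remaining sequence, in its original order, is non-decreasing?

Fewest deletions = n − (longest non-decreasing subsequence).
i:      1  2  3  4  5  6  7  8  9 10 11 12 13
a[i]:  13 10  1  2  9  7  6 11  4  5 12  8  3
dp:     1  1  1  2  3  3  3  4  3  4  5  5  3
max dp = 5, so deletions = 13 − 5 = 8.

8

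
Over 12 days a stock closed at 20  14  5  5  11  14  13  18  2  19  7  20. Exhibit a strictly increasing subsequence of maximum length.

Patience tails give the LIS length; then backtrack through the dp parents:
20 → extends → [20]
14 → replaces 20 → [14]
5 → replaces 14 → [5]
5 → already a tail → [5]
11 → extends → [5, 11]
14 → extends → [5, 11, 14]
13 → replaces 14 → [5, 11, 13]
18 → extends → [5, 11, 13, 18]
2 → replaces 5 → [2, 11, 13, 18]
19 → extends → [2, 11, 13, 18, 19]
7 → replaces 11 → [2, 7, 13, 18, 19]
20 → extends → [2, 7, 13, 18, 19, 20]
Length 6; one witness is 5, 11, 14, 18, 19, 20.

5, 11, 14, 18, 19, 20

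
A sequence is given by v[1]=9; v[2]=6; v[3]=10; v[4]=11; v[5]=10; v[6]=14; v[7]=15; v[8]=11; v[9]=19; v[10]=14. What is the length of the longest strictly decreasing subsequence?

2

Let dp[i] be the longest strictly decreasing subsequence ending at i:
i:      1  2  3  4  5  6  7  8  9 10
v[i]:   9  6 10 11 10 14 15 11 19 14
dp:     1  2  1  1  2  1  1  2  1  2
Maximum is 2.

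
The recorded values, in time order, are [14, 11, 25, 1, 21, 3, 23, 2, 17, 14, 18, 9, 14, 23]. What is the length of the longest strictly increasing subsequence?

5

Track the smallest tail for each achievable length (strict):
14 → extends → [14]
11 → replaces 14 → [11]
25 → extends → [11, 25]
1 → replaces 11 → [1, 25]
21 → replaces 25 → [1, 21]
3 → replaces 21 → [1, 3]
23 → extends → [1, 3, 23]
2 → replaces 3 → [1, 2, 23]
17 → replaces 23 → [1, 2, 17]
14 → replaces 17 → [1, 2, 14]
18 → extends → [1, 2, 14, 18]
9 → replaces 14 → [1, 2, 9, 18]
14 → replaces 18 → [1, 2, 9, 14]
23 → extends → [1, 2, 9, 14, 23]
Five tails, so the longest strictly increasing subsequence has length 5 (e.g. 1, 3, 17, 18, 23).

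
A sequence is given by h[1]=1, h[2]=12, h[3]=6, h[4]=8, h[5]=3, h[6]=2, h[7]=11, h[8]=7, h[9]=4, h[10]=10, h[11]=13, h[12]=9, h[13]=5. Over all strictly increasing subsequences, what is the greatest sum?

39

Let S[i] be the best sum of a strictly increasing subsequence ending at i:
i:      1  2  3  4  5  6  7  8  9 10 11 12 13
h[i]:   1 12  6  8  3  2 11  7  4 10 13  9  5
S:      1 13  7 15  4  3 26 14  8 25 39 24 13
Maximum is 39 (e.g. 1 + 6 + 8 + 11 + 13).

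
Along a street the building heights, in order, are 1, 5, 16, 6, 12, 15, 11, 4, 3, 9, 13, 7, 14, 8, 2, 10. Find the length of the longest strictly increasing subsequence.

6

Track the smallest tail for each achievable length (strict):
1 → extends → [1]
5 → extends → [1, 5]
16 → extends → [1, 5, 16]
6 → replaces 16 → [1, 5, 6]
12 → extends → [1, 5, 6, 12]
15 → extends → [1, 5, 6, 12, 15]
11 → replaces 12 → [1, 5, 6, 11, 15]
4 → replaces 5 → [1, 4, 6, 11, 15]
3 → replaces 4 → [1, 3, 6, 11, 15]
9 → replaces 11 → [1, 3, 6, 9, 15]
13 → replaces 15 → [1, 3, 6, 9, 13]
7 → replaces 9 → [1, 3, 6, 7, 13]
14 → extends → [1, 3, 6, 7, 13, 14]
8 → replaces 13 → [1, 3, 6, 7, 8, 14]
2 → replaces 3 → [1, 2, 6, 7, 8, 14]
10 → replaces 14 → [1, 2, 6, 7, 8, 10]
Six tails, so the longest strictly increasing subsequence has length 6 (e.g. 1, 5, 6, 12, 13, 14).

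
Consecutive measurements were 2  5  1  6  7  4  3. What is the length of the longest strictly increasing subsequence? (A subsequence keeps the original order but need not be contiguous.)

4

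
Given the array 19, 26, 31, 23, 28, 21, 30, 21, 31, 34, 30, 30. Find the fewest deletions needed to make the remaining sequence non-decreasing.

6

Fewest deletions = n − (longest non-decreasing subsequence).
Patience tails:
19 → extends → [19]
26 → extends → [19, 26]
31 → extends → [19, 26, 31]
23 → replaces 26 → [19, 23, 31]
28 → replaces 31 → [19, 23, 28]
21 → replaces 23 → [19, 21, 28]
30 → extends → [19, 21, 28, 30]
21 → replaces 28 → [19, 21, 21, 30]
31 → extends → [19, 21, 21, 30, 31]
34 → extends → [19, 21, 21, 30, 31, 34]
30 → replaces 31 → [19, 21, 21, 30, 30, 34]
30 → replaces 34 → [19, 21, 21, 30, 30, 30]
Longest non-decreasing subsequence has length 6, so deletions = 12 − 6 = 6.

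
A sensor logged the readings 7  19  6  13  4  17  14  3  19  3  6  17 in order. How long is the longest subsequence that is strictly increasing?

4

Track the smallest tail for each achievable length (strict):
7 → extends → [7]
19 → extends → [7, 19]
6 → replaces 7 → [6, 19]
13 → replaces 19 → [6, 13]
4 → replaces 6 → [4, 13]
17 → extends → [4, 13, 17]
14 → replaces 17 → [4, 13, 14]
3 → replaces 4 → [3, 13, 14]
19 → extends → [3, 13, 14, 19]
3 → already a tail → [3, 13, 14, 19]
6 → replaces 13 → [3, 6, 14, 19]
17 → replaces 19 → [3, 6, 14, 17]
Four tails, so the longest strictly increasing subsequence has length 4 (e.g. 7, 13, 17, 19).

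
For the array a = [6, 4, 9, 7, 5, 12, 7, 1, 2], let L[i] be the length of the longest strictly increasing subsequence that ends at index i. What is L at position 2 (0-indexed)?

2

dp[i] = 1 + max{dp[j] : j<i, a[j]<a[i]} (or 1 if no such j):
i:      0  1  2  3  4  5  6  7  8
a[i]:   6  4  9  7  5 12  7  1  2
dp:     1  1  2  2  2  3  3  1  2
At index 2 the value is 2.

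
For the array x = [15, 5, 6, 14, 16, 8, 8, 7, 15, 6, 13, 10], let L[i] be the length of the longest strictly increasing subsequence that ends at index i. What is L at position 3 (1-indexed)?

dp[i] = 1 + max{dp[j] : j<i, x[j]<x[i]} (or 1 if no such j):
i:      1  2  3  4  5  6  7  8  9 10 11 12
x[i]:  15  5  6 14 16  8  8  7 15  6 13 10
dp:     1  1  2  3  4  3  3  3  4  2  4  4
At index 3 the value is 2.

2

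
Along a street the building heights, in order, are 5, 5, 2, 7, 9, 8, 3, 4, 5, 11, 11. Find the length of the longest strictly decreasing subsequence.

3

Negate each value so 'decreasing' becomes 'increasing', then run patience tails on the negated sequence:
-5 → extends → [-5]
-5 → already a tail → [-5]
-2 → extends → [-5, -2]
-7 → replaces -5 → [-7, -2]
-9 → replaces -7 → [-9, -2]
-8 → replaces -2 → [-9, -8]
-3 → extends → [-9, -8, -3]
-4 → replaces -3 → [-9, -8, -4]
-5 → replaces -4 → [-9, -8, -5]
-11 → replaces -9 → [-11, -8, -5]
-11 → already a tail → [-11, -8, -5]
Three tails, so the longest strictly decreasing subsequence of the original has length 3.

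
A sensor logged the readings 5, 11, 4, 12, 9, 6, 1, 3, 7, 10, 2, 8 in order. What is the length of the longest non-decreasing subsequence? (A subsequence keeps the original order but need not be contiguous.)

4

Let dp[i] be the length of the longest such subsequence ending at index i:
i:      1  2  3  4  5  6  7  8  9 10 11 12
a[i]:   5 11  4 12  9  6  1  3  7 10  2  8
dp:     1  2  1  3  2  2  1  2  3  4  2  4
Maximum dp value is 4.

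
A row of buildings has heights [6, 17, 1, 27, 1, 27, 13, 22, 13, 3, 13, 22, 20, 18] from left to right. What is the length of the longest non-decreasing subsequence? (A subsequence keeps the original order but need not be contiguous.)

6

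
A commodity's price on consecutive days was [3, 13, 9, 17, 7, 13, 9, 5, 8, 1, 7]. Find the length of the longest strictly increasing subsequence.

3

Track the smallest tail for each achievable length (strict):
3 → extends → [3]
13 → extends → [3, 13]
9 → replaces 13 → [3, 9]
17 → extends → [3, 9, 17]
7 → replaces 9 → [3, 7, 17]
13 → replaces 17 → [3, 7, 13]
9 → replaces 13 → [3, 7, 9]
5 → replaces 7 → [3, 5, 9]
8 → replaces 9 → [3, 5, 8]
1 → replaces 3 → [1, 5, 8]
7 → replaces 8 → [1, 5, 7]
Three tails, so the longest strictly increasing subsequence has length 3 (e.g. 3, 13, 17).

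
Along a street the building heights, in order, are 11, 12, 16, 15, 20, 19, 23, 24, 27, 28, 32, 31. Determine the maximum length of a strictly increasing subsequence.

9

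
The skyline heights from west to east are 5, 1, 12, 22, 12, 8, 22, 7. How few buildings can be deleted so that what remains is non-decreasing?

4

Fewest deletions = n − (longest non-decreasing subsequence).
Patience tails:
5 → extends → [5]
1 → replaces 5 → [1]
12 → extends → [1, 12]
22 → extends → [1, 12, 22]
12 → replaces 22 → [1, 12, 12]
8 → replaces 12 → [1, 8, 12]
22 → extends → [1, 8, 12, 22]
7 → replaces 8 → [1, 7, 12, 22]
Longest non-decreasing subsequence has length 4, so deletions = 8 − 4 = 4.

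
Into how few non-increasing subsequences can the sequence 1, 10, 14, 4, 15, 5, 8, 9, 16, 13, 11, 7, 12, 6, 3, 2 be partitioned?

Place each on the leftmost legal pile:
1 → new pile 1 (tops now [1])
10 → new pile 2 (tops now [1, 10])
14 → new pile 3 (tops now [1, 10, 14])
4 → pile 2 (tops now [1, 4, 14])
15 → new pile 4 (tops now [1, 4, 14, 15])
5 → pile 3 (tops now [1, 4, 5, 15])
8 → pile 4 (tops now [1, 4, 5, 8])
9 → new pile 5 (tops now [1, 4, 5, 8, 9])
16 → new pile 6 (tops now [1, 4, 5, 8, 9, 16])
13 → pile 6 (tops now [1, 4, 5, 8, 9, 13])
11 → pile 6 (tops now [1, 4, 5, 8, 9, 11])
7 → pile 4 (tops now [1, 4, 5, 7, 9, 11])
12 → new pile 7 (tops now [1, 4, 5, 7, 9, 11, 12])
6 → pile 4 (tops now [1, 4, 5, 6, 9, 11, 12])
3 → pile 2 (tops now [1, 3, 5, 6, 9, 11, 12])
2 → pile 2 (tops now [1, 2, 5, 6, 9, 11, 12])
Seven piles.

7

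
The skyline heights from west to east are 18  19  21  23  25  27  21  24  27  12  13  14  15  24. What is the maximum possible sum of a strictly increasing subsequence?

Let S[i] be the best sum of a strictly increasing subsequence ending at i:
i:       1   2   3   4   5   6   7   8   9  10  11  12  13  14
a[i]:   18  19  21  23  25  27  21  24  27  12  13  14  15  24
S:      18  37  58  81 106 133  58 105 133  12  25  39  54 105
Maximum is 133 (e.g. 18 + 19 + 21 + 23 + 25 + 27).

133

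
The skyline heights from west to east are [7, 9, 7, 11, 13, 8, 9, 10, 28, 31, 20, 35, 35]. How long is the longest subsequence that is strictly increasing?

7

Let dp[i] be the length of the longest such subsequence ending at index i:
i:      1  2  3  4  5  6  7  8  9 10 11 12 13
a[i]:   7  9  7 11 13  8  9 10 28 31 20 35 35
dp:     1  2  1  3  4  2  3  4  5  6  5  7  7
Maximum dp value is 7.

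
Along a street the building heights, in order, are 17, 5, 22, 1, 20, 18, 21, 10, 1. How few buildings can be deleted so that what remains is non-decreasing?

6

Fewest deletions = n − (longest non-decreasing subsequence).
i:      1  2  3  4  5  6  7  8  9
a[i]:  17  5 22  1 20 18 21 10  1
dp:     1  1  2  1  2  2  3  2  2
max dp = 3, so deletions = 9 − 3 = 6.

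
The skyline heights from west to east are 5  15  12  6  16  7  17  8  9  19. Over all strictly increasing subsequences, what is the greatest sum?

72

Let S[i] be the best sum of a strictly increasing subsequence ending at i:
i:      1  2  3  4  5  6  7  8  9 10
a[i]:   5 15 12  6 16  7 17  8  9 19
S:      5 20 17 11 36 18 53 26 35 72
Maximum is 72 (e.g. 5 + 15 + 16 + 17 + 19).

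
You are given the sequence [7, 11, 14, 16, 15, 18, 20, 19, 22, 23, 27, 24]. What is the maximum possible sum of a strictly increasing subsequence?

Let S[i] be the best sum of a strictly increasing subsequence ending at i:
i:       1   2   3   4   5   6   7   8   9  10  11  12
a[i]:    7  11  14  16  15  18  20  19  22  23  27  24
S:       7  18  32  48  47  66  86  85 108 131 158 155
Maximum is 158 (e.g. 7 + 11 + 14 + 16 + 18 + 20 + 22 + 23 + 27).

158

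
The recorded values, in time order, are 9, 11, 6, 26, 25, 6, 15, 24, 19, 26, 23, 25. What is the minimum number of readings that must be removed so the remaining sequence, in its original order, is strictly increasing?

6

Fewest deletions = n − (longest strictly increasing subsequence).
Patience tails:
9 → extends → [9]
11 → extends → [9, 11]
6 → replaces 9 → [6, 11]
26 → extends → [6, 11, 26]
25 → replaces 26 → [6, 11, 25]
6 → already a tail → [6, 11, 25]
15 → replaces 25 → [6, 11, 15]
24 → extends → [6, 11, 15, 24]
19 → replaces 24 → [6, 11, 15, 19]
26 → extends → [6, 11, 15, 19, 26]
23 → replaces 26 → [6, 11, 15, 19, 23]
25 → extends → [6, 11, 15, 19, 23, 25]
Longest strictly increasing subsequence has length 6, so deletions = 12 − 6 = 6.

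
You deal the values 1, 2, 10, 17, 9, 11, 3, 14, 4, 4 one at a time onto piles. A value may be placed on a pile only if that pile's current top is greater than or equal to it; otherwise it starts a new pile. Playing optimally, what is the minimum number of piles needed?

5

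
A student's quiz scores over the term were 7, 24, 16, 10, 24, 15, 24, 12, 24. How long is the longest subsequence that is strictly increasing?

Let dp[i] be the length of the longest such subsequence ending at index i:
i:      1  2  3  4  5  6  7  8  9
a[i]:   7 24 16 10 24 15 24 12 24
dp:     1  2  2  2  3  3  4  3  4
Maximum dp value is 4.

4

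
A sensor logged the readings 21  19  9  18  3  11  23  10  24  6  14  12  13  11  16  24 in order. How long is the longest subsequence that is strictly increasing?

6

Track the smallest tail for each achievable length (strict):
21 → extends → [21]
19 → replaces 21 → [19]
9 → replaces 19 → [9]
18 → extends → [9, 18]
3 → replaces 9 → [3, 18]
11 → replaces 18 → [3, 11]
23 → extends → [3, 11, 23]
10 → replaces 11 → [3, 10, 23]
24 → extends → [3, 10, 23, 24]
6 → replaces 10 → [3, 6, 23, 24]
14 → replaces 23 → [3, 6, 14, 24]
12 → replaces 14 → [3, 6, 12, 24]
13 → replaces 24 → [3, 6, 12, 13]
11 → replaces 12 → [3, 6, 11, 13]
16 → extends → [3, 6, 11, 13, 16]
24 → extends → [3, 6, 11, 13, 16, 24]
Six tails, so the longest strictly increasing subsequence has length 6 (e.g. 9, 11, 12, 13, 16, 24).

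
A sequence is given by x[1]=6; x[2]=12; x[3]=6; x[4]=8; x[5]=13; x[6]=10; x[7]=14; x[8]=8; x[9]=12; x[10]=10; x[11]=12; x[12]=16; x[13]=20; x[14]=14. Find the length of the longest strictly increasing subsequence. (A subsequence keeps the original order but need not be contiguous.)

Track the smallest tail for each achievable length (strict):
6 → extends → [6]
12 → extends → [6, 12]
6 → already a tail → [6, 12]
8 → replaces 12 → [6, 8]
13 → extends → [6, 8, 13]
10 → replaces 13 → [6, 8, 10]
14 → extends → [6, 8, 10, 14]
8 → already a tail → [6, 8, 10, 14]
12 → replaces 14 → [6, 8, 10, 12]
10 → already a tail → [6, 8, 10, 12]
12 → already a tail → [6, 8, 10, 12]
16 → extends → [6, 8, 10, 12, 16]
20 → extends → [6, 8, 10, 12, 16, 20]
14 → replaces 16 → [6, 8, 10, 12, 14, 20]
Six tails, so the longest strictly increasing subsequence has length 6 (e.g. 6, 12, 13, 14, 16, 20).

6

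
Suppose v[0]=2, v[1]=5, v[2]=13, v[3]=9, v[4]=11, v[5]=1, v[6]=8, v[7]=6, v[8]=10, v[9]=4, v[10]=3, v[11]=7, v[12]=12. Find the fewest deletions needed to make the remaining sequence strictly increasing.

8

Fewest deletions = n − (longest strictly increasing subsequence).
Patience tails:
2 → extends → [2]
5 → extends → [2, 5]
13 → extends → [2, 5, 13]
9 → replaces 13 → [2, 5, 9]
11 → extends → [2, 5, 9, 11]
1 → replaces 2 → [1, 5, 9, 11]
8 → replaces 9 → [1, 5, 8, 11]
6 → replaces 8 → [1, 5, 6, 11]
10 → replaces 11 → [1, 5, 6, 10]
4 → replaces 5 → [1, 4, 6, 10]
3 → replaces 4 → [1, 3, 6, 10]
7 → replaces 10 → [1, 3, 6, 7]
12 → extends → [1, 3, 6, 7, 12]
Longest strictly increasing subsequence has length 5, so deletions = 13 − 5 = 8.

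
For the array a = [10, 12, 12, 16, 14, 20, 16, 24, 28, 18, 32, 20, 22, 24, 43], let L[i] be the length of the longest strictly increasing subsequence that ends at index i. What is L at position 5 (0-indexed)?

4

dp[i] = 1 + max{dp[j] : j<i, a[j]<a[i]} (or 1 if no such j):
i:      0  1  2  3  4  5  6  7  8  9 10 11 12 13 14
a[i]:  10 12 12 16 14 20 16 24 28 18 32 20 22 24 43
dp:     1  2  2  3  3  4  4  5  6  5  7  6  7  8  9
At index 5 the value is 4.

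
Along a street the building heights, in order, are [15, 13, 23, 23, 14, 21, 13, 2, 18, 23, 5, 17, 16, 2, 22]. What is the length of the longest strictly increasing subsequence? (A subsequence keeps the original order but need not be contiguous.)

4

Let dp[i] be the length of the longest such subsequence ending at index i:
i:      1  2  3  4  5  6  7  8  9 10 11 12 13 14 15
a[i]:  15 13 23 23 14 21 13  2 18 23  5 17 16  2 22
dp:     1  1  2  2  2  3  1  1  3  4  2  3  3  1  4
Maximum dp value is 4.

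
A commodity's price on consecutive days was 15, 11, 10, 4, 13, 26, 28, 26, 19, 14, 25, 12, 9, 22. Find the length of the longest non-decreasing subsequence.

Let dp[i] be the length of the longest such subsequence ending at index i:
i:      1  2  3  4  5  6  7  8  9 10 11 12 13 14
a[i]:  15 11 10  4 13 26 28 26 19 14 25 12  9 22
dp:     1  1  1  1  2  3  4  4  3  3  4  2  2  4
Maximum dp value is 4.

4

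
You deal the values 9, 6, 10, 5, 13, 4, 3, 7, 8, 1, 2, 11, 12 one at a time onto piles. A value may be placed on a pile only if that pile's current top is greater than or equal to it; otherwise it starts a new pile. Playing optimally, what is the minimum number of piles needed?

5

Place each on the leftmost legal pile:
9 → new pile 1 (tops now [9])
6 → pile 1 (tops now [6])
10 → new pile 2 (tops now [6, 10])
5 → pile 1 (tops now [5, 10])
13 → new pile 3 (tops now [5, 10, 13])
4 → pile 1 (tops now [4, 10, 13])
3 → pile 1 (tops now [3, 10, 13])
7 → pile 2 (tops now [3, 7, 13])
8 → pile 3 (tops now [3, 7, 8])
1 → pile 1 (tops now [1, 7, 8])
2 → pile 2 (tops now [1, 2, 8])
11 → new pile 4 (tops now [1, 2, 8, 11])
12 → new pile 5 (tops now [1, 2, 8, 11, 12])
Five piles.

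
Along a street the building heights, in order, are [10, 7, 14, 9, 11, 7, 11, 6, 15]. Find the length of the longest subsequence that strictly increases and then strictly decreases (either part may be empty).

5

inc[i] = longest strictly increasing subsequence ending at i; dec[i] = longest strictly decreasing subsequence starting at i:
i:      1  2  3  4  5  6  7  8  9
a[i]:  10  7 14  9 11  7 11  6 15
inc:    1  1  2  2  3  1  3  1  4
dec:    4  2  4  3  3  2  2  1  1
Best peak at i=3 (value 14): inc=2, dec=4, length 2+4−1 = 5.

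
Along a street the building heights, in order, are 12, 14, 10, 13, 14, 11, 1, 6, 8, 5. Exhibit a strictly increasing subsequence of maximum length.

12, 13, 14

Patience tails give the LIS length; then backtrack through the dp parents:
12 → extends → [12]
14 → extends → [12, 14]
10 → replaces 12 → [10, 14]
13 → replaces 14 → [10, 13]
14 → extends → [10, 13, 14]
11 → replaces 13 → [10, 11, 14]
1 → replaces 10 → [1, 11, 14]
6 → replaces 11 → [1, 6, 14]
8 → replaces 14 → [1, 6, 8]
5 → replaces 6 → [1, 5, 8]
Length 3; one witness is 12, 13, 14.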